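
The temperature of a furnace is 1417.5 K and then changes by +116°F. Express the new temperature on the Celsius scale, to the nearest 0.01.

Initial temperature in Celsius: 1417.5 - 273.15 = 1144.3500°C.
The 116°F change is an interval, so only the factor 5/9 applies: +116 × 5/9 = +64.4444°C.
Final Celsius temperature: 1144.3500 + 64.4444 = 1208.7944°C.

1208.79°C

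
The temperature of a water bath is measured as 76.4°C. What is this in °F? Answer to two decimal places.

In Fahrenheit: 76.4000 × 1.8 + 32 = 169.52°F.

169.52°F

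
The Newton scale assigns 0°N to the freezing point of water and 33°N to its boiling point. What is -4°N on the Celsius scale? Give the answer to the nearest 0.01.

Linear interpolation between the fixed points: C = (-4 - 0) × 100 / (33 - 0) = -12.1212°C.

-12.12°C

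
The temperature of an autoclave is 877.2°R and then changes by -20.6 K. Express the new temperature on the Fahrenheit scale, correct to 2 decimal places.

380.45°F

Initial temperature in Celsius: (877.2 - 491.67) × 5/9 = 214.1833°C.
The 20.6 K change is an interval; Kelvin and Celsius degrees are the same size, so ΔC = -20.6°C.
Final Celsius temperature: 214.1833 - 20.6000 = 193.5833°C.
In Fahrenheit: 193.5833 × 1.8 + 32 = 380.45°F.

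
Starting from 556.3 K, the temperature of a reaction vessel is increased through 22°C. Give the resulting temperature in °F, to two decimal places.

Initial temperature in Celsius: 556.3 - 273.15 = 283.1500°C.
Final Celsius temperature: 283.1500 + 22.0000 = 305.1500°C.
In Fahrenheit: 305.1500 × 1.8 + 32 = 581.27°F.

581.27°F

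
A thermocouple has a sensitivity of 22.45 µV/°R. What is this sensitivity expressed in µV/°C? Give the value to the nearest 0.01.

40.41 µV/°C

Since only a temperature interval is involved, the additive offset between the scales drops out.
A change of 1°C is a change of 1.8°R, so per °C the value is 22.45 × 1.8 = 40.41.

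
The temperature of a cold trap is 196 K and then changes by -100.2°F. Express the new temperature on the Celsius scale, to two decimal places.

-132.82°C

Initial temperature in Celsius: 196 - 273.15 = -77.1500°C.
The 100.2°F change is an interval, so only the factor 5/9 applies: -100.2 × 5/9 = -55.6667°C.
Final Celsius temperature: -77.1500 - 55.6667 = -132.8167°C.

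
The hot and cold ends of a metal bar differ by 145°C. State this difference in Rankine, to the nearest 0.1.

261.0°R

Only the scale ratio 1.8 matters for a change in temperature.
145 × 1.8 = 261.0.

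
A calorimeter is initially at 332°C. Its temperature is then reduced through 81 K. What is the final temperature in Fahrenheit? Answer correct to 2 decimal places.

The 81 K change is an interval; Kelvin and Celsius degrees are the same size, so ΔC = -81°C.
Final Celsius temperature: 332.0000 - 81.0000 = 251.0000°C.
In Fahrenheit: 251.0000 × 1.8 + 32 = 483.80°F.

483.80°F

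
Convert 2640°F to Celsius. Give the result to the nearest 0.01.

In Celsius: (2640 - 32) × 5/9 = 1448.8889°C.

1448.89°C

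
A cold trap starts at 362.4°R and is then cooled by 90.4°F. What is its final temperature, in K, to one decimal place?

Initial temperature in Celsius: (362.4 - 491.67) × 5/9 = -71.8167°C.
The 90.4°F change is an interval, so only the factor 5/9 applies: -90.4 × 5/9 = -50.2222°C.
Final Celsius temperature: -71.8167 - 50.2222 = -122.0389°C.
In kelvin: -122.0389 + 273.15 = 151.1 K.

151.1 K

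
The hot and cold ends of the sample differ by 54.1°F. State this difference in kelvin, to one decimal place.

Only the scale ratio 5/9 matters for a change in temperature.
54.1 × 5/9 = 30.1.

30.1 K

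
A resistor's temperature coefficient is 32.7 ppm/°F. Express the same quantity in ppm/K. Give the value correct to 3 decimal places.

58.860 ppm/K

Since only a temperature interval is involved, the additive offset between the scales drops out.
A change of 1 K is a change of 1.8°F, so per K the value is 32.7 × 1.8 = 58.860.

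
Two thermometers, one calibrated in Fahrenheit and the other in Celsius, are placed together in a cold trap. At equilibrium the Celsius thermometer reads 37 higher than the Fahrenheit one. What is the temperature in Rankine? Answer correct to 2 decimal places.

336.42°R

Let x be the Fahrenheit reading; then the Celsius reading is 5/9·x - 17.7778.
(5/9·x - 17.7778) - x = 37  ⇒  (-4/9)·x = 54.7778  ⇒  x = -123.2500°F.
In Celsius: (-123.25 - 32) × 5/9 = -86.2500°C.
In Rankine: -86.2500 × 1.8 + 491.67 = 336.42°R.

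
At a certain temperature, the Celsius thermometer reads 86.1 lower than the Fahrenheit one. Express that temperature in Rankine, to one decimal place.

613.4°R

Let x be the Fahrenheit reading; then the Celsius reading is 5/9·x - 17.7778.
(5/9·x - 17.7778) - x = -86.1  ⇒  (-4/9)·x = -68.3222  ⇒  x = 153.7250°F.
In Celsius: (153.725 - 32) × 5/9 = 67.6250°C.
In Rankine: 67.6250 × 1.8 + 491.67 = 613.4°R.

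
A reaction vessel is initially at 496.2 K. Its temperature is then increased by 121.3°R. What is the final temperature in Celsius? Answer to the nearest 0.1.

290.4°C

Initial temperature in Celsius: 496.2 - 273.15 = 223.0500°C.
The 121.3°R change is an interval, so only the factor 5/9 applies: +121.3 × 5/9 = +67.3889°C.
Final Celsius temperature: 223.0500 + 67.3889 = 290.4389°C.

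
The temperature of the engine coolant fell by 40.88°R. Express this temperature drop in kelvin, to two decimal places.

22.71 K

Only the scale ratio 5/9 matters for a change in temperature.
40.88 × 5/9 = 22.71.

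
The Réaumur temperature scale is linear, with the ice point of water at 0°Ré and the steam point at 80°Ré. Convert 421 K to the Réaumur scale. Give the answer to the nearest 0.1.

118.3°Ré

First in Celsius: 421 - 273.15 = 147.8500°C.
Linearly onto the Réaumur scale: 0 + (147.8500 / 100) × (80 - 0) = 118.3°Ré.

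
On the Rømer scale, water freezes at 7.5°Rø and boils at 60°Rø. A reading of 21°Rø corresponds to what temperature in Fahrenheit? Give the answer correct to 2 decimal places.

78.29°F

Linear interpolation between the fixed points: C = (21 - 7.5) × 100 / (60 - 7.5) = 25.7143°C.
Then 25.7143 × 1.8 + 32 = 78.29°F.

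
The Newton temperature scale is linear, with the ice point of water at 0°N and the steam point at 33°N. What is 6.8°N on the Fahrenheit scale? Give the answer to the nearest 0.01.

69.09°F

Linear interpolation between the fixed points: C = (6.8 - 0) × 100 / (33 - 0) = 20.6061°C.
Then 20.6061 × 1.8 + 32 = 69.09°F.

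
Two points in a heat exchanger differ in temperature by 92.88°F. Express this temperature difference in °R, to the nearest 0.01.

Fahrenheit and Rankine degrees are the same size, so the interval is unchanged: 92.88.

92.88°R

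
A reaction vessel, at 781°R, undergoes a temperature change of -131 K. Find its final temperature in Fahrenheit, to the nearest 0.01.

Initial temperature in Celsius: (781 - 491.67) × 5/9 = 160.7389°C.
The 131 K change is an interval; Kelvin and Celsius degrees are the same size, so ΔC = -131°C.
Final Celsius temperature: 160.7389 - 131.0000 = 29.7389°C.
In Fahrenheit: 29.7389 × 1.8 + 32 = 85.53°F.

85.53°F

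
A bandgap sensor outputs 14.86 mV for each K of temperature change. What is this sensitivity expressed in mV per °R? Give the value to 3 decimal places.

8.256 mV per °R

Since only a temperature interval is involved, the additive offset between the scales drops out.
A change of 1°R is a change of 5/9 K, so per °R the value is 14.86 × 5/9 = 8.256.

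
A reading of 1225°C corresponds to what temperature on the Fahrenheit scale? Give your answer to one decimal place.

2237.0°F

In Fahrenheit: 1225.0000 × 1.8 + 32 = 2237.0°F.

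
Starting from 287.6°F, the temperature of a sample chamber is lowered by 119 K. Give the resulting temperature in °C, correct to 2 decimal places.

Initial temperature in Celsius: (287.6 - 32) × 5/9 = 142.0000°C.
The 119 K change is an interval; Kelvin and Celsius degrees are the same size, so ΔC = -119°C.
Final Celsius temperature: 142.0000 - 119.0000 = 23.0000°C.

23.00°C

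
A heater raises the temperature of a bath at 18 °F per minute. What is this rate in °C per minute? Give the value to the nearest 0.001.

10.000 °C/minute

The quantity depends on a temperature interval, so only the ratio of degree sizes applies; the offset between the scales is irrelevant.
A change of 1°F is a change of 5/9°C, so 18 × 5/9 = 10.000.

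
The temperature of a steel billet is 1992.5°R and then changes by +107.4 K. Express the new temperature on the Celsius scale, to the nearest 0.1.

Initial temperature in Celsius: (1992.5 - 491.67) × 5/9 = 833.7944°C.
The 107.4 K change is an interval; Kelvin and Celsius degrees are the same size, so ΔC = +107.4°C.
Final Celsius temperature: 833.7944 + 107.4000 = 941.1944°C.

941.2°C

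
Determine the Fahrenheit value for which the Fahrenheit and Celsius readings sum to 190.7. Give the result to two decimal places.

134.02°F

Let F be the Fahrenheit reading. The Celsius reading is C = 5/9·F - 17.7778.
Require F + C = 190.7: (14/9)·F - 17.7778 = 190.7.
F = (190.7 + 17.7778) / (14/9) = 134.02.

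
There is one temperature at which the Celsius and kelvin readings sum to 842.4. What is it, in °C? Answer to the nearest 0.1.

284.6°C

Let C be the Celsius reading. The kelvin reading is K = 1·C + 273.15.
Require C + K = 842.4: (2)·C + 273.15 = 842.4.
C = (842.4 - 273.15) / (2) = 284.6.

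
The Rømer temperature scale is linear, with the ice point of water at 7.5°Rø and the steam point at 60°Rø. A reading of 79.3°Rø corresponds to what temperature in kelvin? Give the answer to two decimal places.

Linear interpolation between the fixed points: C = (79.3 - 7.5) × 100 / (60 - 7.5) = 136.7619°C.
Then 136.7619 + 273.15 = 409.91 K.

409.91 K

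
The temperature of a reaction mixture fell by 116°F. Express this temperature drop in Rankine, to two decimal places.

116.00°R

Fahrenheit and Rankine degrees are the same size, so the interval is unchanged: 116.00.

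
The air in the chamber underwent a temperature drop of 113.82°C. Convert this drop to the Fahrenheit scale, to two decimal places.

For a temperature interval the offset drops out; only the factor 1.8 applies.
113.82 × 1.8 = 204.88.

204.88°F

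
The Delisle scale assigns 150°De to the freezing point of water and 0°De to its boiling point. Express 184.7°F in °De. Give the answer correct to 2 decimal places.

First in Celsius: (184.7 - 32) × 5/9 = 84.8333°C.
Linearly onto the Delisle scale: 150 + (84.8333 / 100) × (0 - 150) = 22.75°De.

22.75°De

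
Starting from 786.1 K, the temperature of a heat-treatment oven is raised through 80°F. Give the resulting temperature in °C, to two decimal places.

557.39°C

Initial temperature in Celsius: 786.1 - 273.15 = 512.9500°C.
The 80°F change is an interval, so only the factor 5/9 applies: +80 × 5/9 = +44.4444°C.
Final Celsius temperature: 512.9500 + 44.4444 = 557.3944°C.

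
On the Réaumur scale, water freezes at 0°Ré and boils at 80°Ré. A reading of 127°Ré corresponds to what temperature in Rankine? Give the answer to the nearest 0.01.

Linear interpolation between the fixed points: C = (127 - 0) × 100 / (80 - 0) = 158.7500°C.
Then 158.7500 × 1.8 + 491.67 = 777.42°R.

777.42°R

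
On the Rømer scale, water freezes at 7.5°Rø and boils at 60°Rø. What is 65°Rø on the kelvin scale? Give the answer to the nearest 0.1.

Linear interpolation between the fixed points: C = (65 - 7.5) × 100 / (60 - 7.5) = 109.5238°C.
Then 109.5238 + 273.15 = 382.7 K.

382.7 K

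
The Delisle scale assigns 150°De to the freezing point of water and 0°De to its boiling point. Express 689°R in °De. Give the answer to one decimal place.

-14.4°De

First in Celsius: (689 - 491.67) × 5/9 = 109.6278°C.
Linearly onto the Delisle scale: 150 + (109.6278 / 100) × (0 - 150) = -14.4°De.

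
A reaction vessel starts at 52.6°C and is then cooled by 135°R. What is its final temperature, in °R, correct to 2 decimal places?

The 135°R change is an interval, so only the factor 5/9 applies: -135 × 5/9 = -75.0000°C.
Final Celsius temperature: 52.6000 - 75.0000 = -22.4000°C.
In Rankine: -22.4000 × 1.8 + 491.67 = 451.35°R.

451.35°R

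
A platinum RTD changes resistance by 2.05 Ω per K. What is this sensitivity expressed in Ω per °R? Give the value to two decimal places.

Since only a temperature interval is involved, the additive offset between the scales drops out.
A change of 1°R is a change of 5/9 K, so per °R the value is 2.05 × 5/9 = 1.14.

1.14 Ω per °R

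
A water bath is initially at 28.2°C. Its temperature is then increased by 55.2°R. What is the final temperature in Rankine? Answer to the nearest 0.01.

The 55.2°R change is an interval, so only the factor 5/9 applies: +55.2 × 5/9 = +30.6667°C.
Final Celsius temperature: 28.2000 + 30.6667 = 58.8667°C.
In Rankine: 58.8667 × 1.8 + 491.67 = 597.63°R.

597.63°R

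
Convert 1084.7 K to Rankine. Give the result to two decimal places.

In Celsius: 1084.7 - 273.15 = 811.5500°C.
In Rankine: 811.5500 × 1.8 + 491.67 = 1952.46°R.

1952.46°R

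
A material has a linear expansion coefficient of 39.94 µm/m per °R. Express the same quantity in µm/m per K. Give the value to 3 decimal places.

The quantity depends on a temperature interval, so only the ratio of degree sizes applies; the offset between the scales is irrelevant.
A change of 1 K is a change of 1.8°R, so per K the value is 39.94 × 1.8 = 71.892.

71.892 µm/m per K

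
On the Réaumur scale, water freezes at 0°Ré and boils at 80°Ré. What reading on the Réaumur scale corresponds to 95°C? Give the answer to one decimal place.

76.0°Ré

Linearly onto the Réaumur scale: 0 + (95.0000 / 100) × (80 - 0) = 76.0°Ré.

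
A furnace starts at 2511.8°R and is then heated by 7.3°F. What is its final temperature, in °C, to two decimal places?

Initial temperature in Celsius: (2511.8 - 491.67) × 5/9 = 1122.2944°C.
The 7.3°F change is an interval, so only the factor 5/9 applies: +7.3 × 5/9 = +4.0556°C.
Final Celsius temperature: 1122.2944 + 4.0556 = 1126.3500°C.

1126.35°C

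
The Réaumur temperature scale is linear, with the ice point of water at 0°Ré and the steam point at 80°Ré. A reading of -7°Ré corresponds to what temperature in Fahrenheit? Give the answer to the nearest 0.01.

16.25°F

Linear interpolation between the fixed points: C = (-7 - 0) × 100 / (80 - 0) = -8.7500°C.
Then -8.7500 × 1.8 + 32 = 16.25°F.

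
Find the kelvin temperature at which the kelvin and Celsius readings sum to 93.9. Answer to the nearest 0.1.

183.5 K

Let K be the kelvin reading. The Celsius reading is C = 1·K - 273.15.
Require K + C = 93.9: (2)·K - 273.15 = 93.9.
K = (93.9 + 273.15) / (2) = 183.5.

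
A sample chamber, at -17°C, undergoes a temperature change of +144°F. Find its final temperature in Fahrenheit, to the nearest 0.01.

The 144°F change is an interval, so only the factor 5/9 applies: +144 × 5/9 = +80.0000°C.
Final Celsius temperature: -17.0000 + 80.0000 = 63.0000°C.
In Fahrenheit: 63.0000 × 1.8 + 32 = 145.40°F.

145.40°F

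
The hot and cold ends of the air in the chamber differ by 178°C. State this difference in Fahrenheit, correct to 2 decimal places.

Only the scale ratio 1.8 matters for a change in temperature.
178 × 1.8 = 320.40.

320.40°F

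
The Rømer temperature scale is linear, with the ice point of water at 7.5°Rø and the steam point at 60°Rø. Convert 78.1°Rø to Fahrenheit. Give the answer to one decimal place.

274.1°F

Linear interpolation between the fixed points: C = (78.1 - 7.5) × 100 / (60 - 7.5) = 134.4762°C.
Then 134.4762 × 1.8 + 32 = 274.1°F.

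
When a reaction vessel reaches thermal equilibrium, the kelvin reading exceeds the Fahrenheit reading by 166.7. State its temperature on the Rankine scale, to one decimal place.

Let x be the kelvin reading; then the Fahrenheit reading is 1.8·x - 459.67.
(1.8·x - 459.67) - x = -166.7  ⇒  (0.8)·x = 292.97  ⇒  x = 366.2125 K.
In Celsius: 366.2125 - 273.15 = 93.0625°C.
In Rankine: 93.0625 × 1.8 + 491.67 = 659.2°R.

659.2°R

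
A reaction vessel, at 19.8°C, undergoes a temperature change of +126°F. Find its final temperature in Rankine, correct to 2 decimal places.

653.31°R

The 126°F change is an interval, so only the factor 5/9 applies: +126 × 5/9 = +70.0000°C.
Final Celsius temperature: 19.8000 + 70.0000 = 89.8000°C.
In Rankine: 89.8000 × 1.8 + 491.67 = 653.31°R.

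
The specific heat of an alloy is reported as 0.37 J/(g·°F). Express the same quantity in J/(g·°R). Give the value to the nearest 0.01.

0.37 J/(g·°R)

The quantity depends on a temperature interval, so only the ratio of degree sizes applies; the offset between the scales is irrelevant.
A change of 1°R is a change of 1°F, so per °R the value is 0.37 × 1 = 0.37.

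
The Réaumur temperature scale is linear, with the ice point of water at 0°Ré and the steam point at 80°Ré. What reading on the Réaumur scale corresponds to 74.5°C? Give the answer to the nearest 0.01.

Linearly onto the Réaumur scale: 0 + (74.5000 / 100) × (80 - 0) = 59.60°Ré.

59.60°Ré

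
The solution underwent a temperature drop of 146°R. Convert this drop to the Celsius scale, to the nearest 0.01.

81.11°C

For a temperature interval the offset drops out; only the factor 5/9 applies.
146 × 5/9 = 81.11.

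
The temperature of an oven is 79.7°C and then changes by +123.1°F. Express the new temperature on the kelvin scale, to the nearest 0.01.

421.24 K

The 123.1°F change is an interval, so only the factor 5/9 applies: +123.1 × 5/9 = +68.3889°C.
Final Celsius temperature: 79.7000 + 68.3889 = 148.0889°C.
In kelvin: 148.0889 + 273.15 = 421.24 K.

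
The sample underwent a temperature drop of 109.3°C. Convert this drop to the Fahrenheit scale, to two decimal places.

For a temperature interval the offset drops out; only the factor 1.8 applies.
109.3 × 1.8 = 196.74.

196.74°F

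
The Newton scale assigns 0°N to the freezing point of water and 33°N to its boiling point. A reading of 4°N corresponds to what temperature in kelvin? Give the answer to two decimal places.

Linear interpolation between the fixed points: C = (4 - 0) × 100 / (33 - 0) = 12.1212°C.
Then 12.1212 + 273.15 = 285.27 K.

285.27 K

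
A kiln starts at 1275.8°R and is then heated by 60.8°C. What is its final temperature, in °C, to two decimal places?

Initial temperature in Celsius: (1275.8 - 491.67) × 5/9 = 435.6278°C.
Final Celsius temperature: 435.6278 + 60.8000 = 496.4278°C.

496.43°C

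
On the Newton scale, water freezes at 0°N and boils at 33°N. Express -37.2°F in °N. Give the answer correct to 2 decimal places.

-12.69°N

First in Celsius: (-37.2 - 32) × 5/9 = -38.4444°C.
Linearly onto the Newton scale: 0 + (-38.4444 / 100) × (33 - 0) = -12.69°N.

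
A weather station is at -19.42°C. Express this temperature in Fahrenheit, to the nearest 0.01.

-2.96°F

In Fahrenheit: -19.4200 × 1.8 + 32 = -2.96°F.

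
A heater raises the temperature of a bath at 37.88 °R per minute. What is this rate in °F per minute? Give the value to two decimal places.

37.88 °F/minute

Since only a temperature interval is involved, the additive offset between the scales drops out.
A change of 1°R is a change of 1°F, so 37.88 × 1 = 37.88.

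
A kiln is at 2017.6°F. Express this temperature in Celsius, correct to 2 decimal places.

In Celsius: (2017.6 - 32) × 5/9 = 1103.1111°C.

1103.11°C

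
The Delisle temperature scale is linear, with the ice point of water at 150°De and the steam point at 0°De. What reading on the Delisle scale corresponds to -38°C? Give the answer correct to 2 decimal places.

207.00°De

Linearly onto the Delisle scale: 150 + (-38.0000 / 100) × (0 - 150) = 207.00°De.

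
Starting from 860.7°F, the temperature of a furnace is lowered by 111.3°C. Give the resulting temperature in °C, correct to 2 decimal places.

Initial temperature in Celsius: (860.7 - 32) × 5/9 = 460.3889°C.
Final Celsius temperature: 460.3889 - 111.3000 = 349.0889°C.

349.09°C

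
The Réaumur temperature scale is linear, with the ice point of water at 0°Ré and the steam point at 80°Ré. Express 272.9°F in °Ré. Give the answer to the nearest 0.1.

First in Celsius: (272.9 - 32) × 5/9 = 133.8333°C.
Linearly onto the Réaumur scale: 0 + (133.8333 / 100) × (80 - 0) = 107.1°Ré.

107.1°Ré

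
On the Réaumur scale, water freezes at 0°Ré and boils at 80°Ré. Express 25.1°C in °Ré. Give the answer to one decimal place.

Linearly onto the Réaumur scale: 0 + (25.1000 / 100) × (80 - 0) = 20.1°Ré.

20.1°Ré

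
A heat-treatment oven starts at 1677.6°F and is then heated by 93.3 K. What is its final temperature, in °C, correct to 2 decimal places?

Initial temperature in Celsius: (1677.6 - 32) × 5/9 = 914.2222°C.
The 93.3 K change is an interval; Kelvin and Celsius degrees are the same size, so ΔC = +93.3°C.
Final Celsius temperature: 914.2222 + 93.3000 = 1007.5222°C.

1007.52°C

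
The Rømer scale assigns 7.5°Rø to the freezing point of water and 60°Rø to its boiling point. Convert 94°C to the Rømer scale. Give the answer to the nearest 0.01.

Linearly onto the Rømer scale: 7.5 + (94.0000 / 100) × (60 - 7.5) = 56.85°Rø.

56.85°Rø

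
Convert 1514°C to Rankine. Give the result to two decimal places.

3216.87°R

In Rankine: 1514.0000 × 1.8 + 491.67 = 3216.87°R.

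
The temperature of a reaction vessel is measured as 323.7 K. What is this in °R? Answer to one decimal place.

In Celsius: 323.7 - 273.15 = 50.5500°C.
In Rankine: 50.5500 × 1.8 + 491.67 = 582.7°R.

582.7°R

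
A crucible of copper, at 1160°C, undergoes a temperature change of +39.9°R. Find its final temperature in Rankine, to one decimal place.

2619.6°R

The 39.9°R change is an interval, so only the factor 5/9 applies: +39.9 × 5/9 = +22.1667°C.
Final Celsius temperature: 1160.0000 + 22.1667 = 1182.1667°C.
In Rankine: 1182.1667 × 1.8 + 491.67 = 2619.6°R.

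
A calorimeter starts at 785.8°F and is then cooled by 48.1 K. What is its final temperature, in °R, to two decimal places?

Initial temperature in Celsius: (785.8 - 32) × 5/9 = 418.7778°C.
The 48.1 K change is an interval; Kelvin and Celsius degrees are the same size, so ΔC = -48.1°C.
Final Celsius temperature: 418.7778 - 48.1000 = 370.6778°C.
In Rankine: 370.6778 × 1.8 + 491.67 = 1158.89°R.

1158.89°R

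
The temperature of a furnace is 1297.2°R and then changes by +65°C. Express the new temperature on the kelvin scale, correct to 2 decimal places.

Initial temperature in Celsius: (1297.2 - 491.67) × 5/9 = 447.5167°C.
Final Celsius temperature: 447.5167 + 65.0000 = 512.5167°C.
In kelvin: 512.5167 + 273.15 = 785.67 K.

785.67 K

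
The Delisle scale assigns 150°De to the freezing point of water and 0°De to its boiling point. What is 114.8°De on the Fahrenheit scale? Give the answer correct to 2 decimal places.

Linear interpolation between the fixed points: C = (114.8 - 150) × 100 / (0 - 150) = 23.4667°C.
Then 23.4667 × 1.8 + 32 = 74.24°F.

74.24°F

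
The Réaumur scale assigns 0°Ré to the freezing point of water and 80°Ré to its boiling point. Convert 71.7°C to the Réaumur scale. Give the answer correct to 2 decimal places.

57.36°Ré

Linearly onto the Réaumur scale: 0 + (71.7000 / 100) × (80 - 0) = 57.36°Ré.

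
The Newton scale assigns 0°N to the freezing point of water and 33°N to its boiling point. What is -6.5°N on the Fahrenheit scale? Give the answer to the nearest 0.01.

Linear interpolation between the fixed points: C = (-6.5 - 0) × 100 / (33 - 0) = -19.6970°C.
Then -19.6970 × 1.8 + 32 = -3.45°F.

-3.45°F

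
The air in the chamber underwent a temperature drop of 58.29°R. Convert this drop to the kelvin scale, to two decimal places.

32.38 K

An interval of 1°R corresponds to 5/9 K.
58.29 × 5/9 = 32.38.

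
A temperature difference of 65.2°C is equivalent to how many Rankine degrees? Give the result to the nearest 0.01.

An interval of 1°C corresponds to 1.8°R.
65.2 × 1.8 = 117.36.

117.36°R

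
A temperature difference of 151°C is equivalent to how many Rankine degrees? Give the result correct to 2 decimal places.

Only the scale ratio 1.8 matters for a change in temperature.
151 × 1.8 = 271.80.

271.80°R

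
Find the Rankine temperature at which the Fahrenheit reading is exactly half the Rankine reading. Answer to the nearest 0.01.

919.34°R

Let R be the Rankine reading. The Fahrenheit reading is F = 1·R - 459.67.
Require F = 0.5·R: 1·R - 459.67 = 0.5·R.
(0.5)·R = 459.67  ⇒  R = 919.34.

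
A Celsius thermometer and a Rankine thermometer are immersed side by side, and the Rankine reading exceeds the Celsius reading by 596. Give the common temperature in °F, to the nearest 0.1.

Let x be the Celsius reading; then the Rankine reading is 1.8·x + 491.67.
(1.8·x + 491.67) - x = 596  ⇒  (0.8)·x = 104.33  ⇒  x = 130.4125°C.
In Fahrenheit: 130.4125 × 1.8 + 32 = 266.7°F.

266.7°F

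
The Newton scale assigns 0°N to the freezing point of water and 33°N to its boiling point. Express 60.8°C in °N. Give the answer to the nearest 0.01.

Linearly onto the Newton scale: 0 + (60.8000 / 100) × (33 - 0) = 20.06°N.

20.06°N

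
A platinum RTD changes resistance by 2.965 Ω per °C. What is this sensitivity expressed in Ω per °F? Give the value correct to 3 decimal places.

Since only a temperature interval is involved, the additive offset between the scales drops out.
A change of 1°F is a change of 5/9°C, so per °F the value is 2.965 × 5/9 = 1.647.

1.647 Ω per °F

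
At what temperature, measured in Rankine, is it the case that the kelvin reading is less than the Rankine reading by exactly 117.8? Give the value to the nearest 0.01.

Let R be the Rankine reading. The kelvin reading is K = 5/9·R.
Require K - R = -117.8: (-4/9)·R = -117.8.
R = (-117.8) / (-4/9) = 265.05.

265.05°R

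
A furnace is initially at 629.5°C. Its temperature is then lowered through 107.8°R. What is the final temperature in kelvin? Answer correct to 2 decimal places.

842.76 K

The 107.8°R change is an interval, so only the factor 5/9 applies: -107.8 × 5/9 = -59.8889°C.
Final Celsius temperature: 629.5000 - 59.8889 = 569.6111°C.
In kelvin: 569.6111 + 273.15 = 842.76 K.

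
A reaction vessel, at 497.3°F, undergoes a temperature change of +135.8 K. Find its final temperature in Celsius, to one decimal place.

394.3°C

Initial temperature in Celsius: (497.3 - 32) × 5/9 = 258.5000°C.
The 135.8 K change is an interval; Kelvin and Celsius degrees are the same size, so ΔC = +135.8°C.
Final Celsius temperature: 258.5000 + 135.8000 = 394.3000°C.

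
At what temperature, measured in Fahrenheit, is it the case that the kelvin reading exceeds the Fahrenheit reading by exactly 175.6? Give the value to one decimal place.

Let F be the Fahrenheit reading. The kelvin reading is K = 5/9·F + 255.372.
Require K - F = 175.6: (-4/9)·F + 255.372 = 175.6.
F = (175.6 - 255.372) / (-4/9) = 179.5.

179.5°F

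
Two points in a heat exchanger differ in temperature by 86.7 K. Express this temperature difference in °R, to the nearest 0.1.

156.1°R

For a temperature interval the offset drops out; only the factor 1.8 applies.
86.7 × 1.8 = 156.1.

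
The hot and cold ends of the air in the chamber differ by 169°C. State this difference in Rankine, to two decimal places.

Only the scale ratio 1.8 matters for a change in temperature.
169 × 1.8 = 304.20.

304.20°R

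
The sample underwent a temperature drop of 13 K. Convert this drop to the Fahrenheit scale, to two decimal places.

23.40°F

For a temperature interval the offset drops out; only the factor 1.8 applies.
13 × 1.8 = 23.40.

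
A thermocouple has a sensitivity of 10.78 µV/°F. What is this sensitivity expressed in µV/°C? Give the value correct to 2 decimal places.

The quantity depends on a temperature interval, so only the ratio of degree sizes applies; the offset between the scales is irrelevant.
A change of 1°C is a change of 1.8°F, so per °C the value is 10.78 × 1.8 = 19.40.

19.40 µV/°C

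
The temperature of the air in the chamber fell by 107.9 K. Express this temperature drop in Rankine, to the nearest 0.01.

Only the scale ratio 1.8 matters for a change in temperature.
107.9 × 1.8 = 194.22.

194.22°R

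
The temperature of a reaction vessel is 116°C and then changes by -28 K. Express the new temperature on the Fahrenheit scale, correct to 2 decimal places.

190.40°F

The 28 K change is an interval; Kelvin and Celsius degrees are the same size, so ΔC = -28°C.
Final Celsius temperature: 116.0000 - 28.0000 = 88.0000°C.
In Fahrenheit: 88.0000 × 1.8 + 32 = 190.40°F.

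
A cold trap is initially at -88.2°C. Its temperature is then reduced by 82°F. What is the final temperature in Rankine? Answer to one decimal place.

250.9°R

The 82°F change is an interval, so only the factor 5/9 applies: -82 × 5/9 = -45.5556°C.
Final Celsius temperature: -88.2000 - 45.5556 = -133.7556°C.
In Rankine: -133.7556 × 1.8 + 491.67 = 250.9°R.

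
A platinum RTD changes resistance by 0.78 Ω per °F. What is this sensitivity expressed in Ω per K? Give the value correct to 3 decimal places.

Since only a temperature interval is involved, the additive offset between the scales drops out.
A change of 1 K is a change of 1.8°F, so per K the value is 0.78 × 1.8 = 1.404.

1.404 Ω per K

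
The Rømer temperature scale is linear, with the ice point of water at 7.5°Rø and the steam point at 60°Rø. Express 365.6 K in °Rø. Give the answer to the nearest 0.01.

First in Celsius: 365.6 - 273.15 = 92.4500°C.
Linearly onto the Rømer scale: 7.5 + (92.4500 / 100) × (60 - 7.5) = 56.04°Rø.

56.04°Rø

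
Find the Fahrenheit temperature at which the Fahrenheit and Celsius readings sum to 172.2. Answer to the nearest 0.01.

Let F be the Fahrenheit reading. The Celsius reading is C = 5/9·F - 17.7778.
Require F + C = 172.2: (14/9)·F - 17.7778 = 172.2.
F = (172.2 + 17.7778) / (14/9) = 122.13.

122.13°F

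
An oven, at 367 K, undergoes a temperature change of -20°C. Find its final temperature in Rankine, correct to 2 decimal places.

624.60°R

Initial temperature in Celsius: 367 - 273.15 = 93.8500°C.
Final Celsius temperature: 93.8500 - 20.0000 = 73.8500°C.
In Rankine: 73.8500 × 1.8 + 491.67 = 624.60°R.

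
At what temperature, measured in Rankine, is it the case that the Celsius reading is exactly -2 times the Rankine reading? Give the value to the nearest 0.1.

106.9°R

Let R be the Rankine reading. The Celsius reading is C = 5/9·R - 273.15.
Require C = -2·R: 5/9·R - 273.15 = -2·R.
(23/9)·R = 273.15  ⇒  R = 106.9.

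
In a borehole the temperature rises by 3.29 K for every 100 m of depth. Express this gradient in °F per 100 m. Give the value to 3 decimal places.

5.922 °F/100 m

The quantity depends on a temperature interval, so only the ratio of degree sizes applies; the offset between the scales is irrelevant.
A change of 1 K is a change of 1.8°F, so 3.29 × 1.8 = 5.922.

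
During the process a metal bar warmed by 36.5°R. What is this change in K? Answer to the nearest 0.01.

20.28 K

Only the scale ratio 5/9 matters for a change in temperature.
36.5 × 5/9 = 20.28.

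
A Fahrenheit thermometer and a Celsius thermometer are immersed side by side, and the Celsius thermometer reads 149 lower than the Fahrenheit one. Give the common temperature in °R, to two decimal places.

Let x be the Fahrenheit reading; then the Celsius reading is 5/9·x - 17.7778.
(5/9·x - 17.7778) - x = -149  ⇒  (-4/9)·x = -131.222  ⇒  x = 295.2500°F.
In Celsius: (295.25 - 32) × 5/9 = 146.2500°C.
In Rankine: 146.2500 × 1.8 + 491.67 = 754.92°R.

754.92°R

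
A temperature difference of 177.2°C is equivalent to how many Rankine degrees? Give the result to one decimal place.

319.0°R

Only the scale ratio 1.8 matters for a change in temperature.
177.2 × 1.8 = 319.0.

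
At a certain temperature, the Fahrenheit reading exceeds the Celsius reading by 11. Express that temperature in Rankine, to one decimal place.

Let x be the Celsius reading; then the Fahrenheit reading is 1.8·x + 32.
(1.8·x + 32) - x = 11  ⇒  (0.8)·x = -21  ⇒  x = -26.2500°C.
In Rankine: -26.2500 × 1.8 + 491.67 = 444.4°R.

444.4°R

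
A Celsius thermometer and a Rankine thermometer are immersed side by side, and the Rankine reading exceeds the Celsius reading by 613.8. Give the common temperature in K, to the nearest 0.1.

425.8 K

Let x be the Celsius reading; then the Rankine reading is 1.8·x + 491.67.
(1.8·x + 491.67) - x = 613.8  ⇒  (0.8)·x = 122.13  ⇒  x = 152.6625°C.
In kelvin: 152.6625 + 273.15 = 425.8 K.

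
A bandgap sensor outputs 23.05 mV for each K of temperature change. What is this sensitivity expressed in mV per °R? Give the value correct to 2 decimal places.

The quantity depends on a temperature interval, so only the ratio of degree sizes applies; the offset between the scales is irrelevant.
A change of 1°R is a change of 5/9 K, so per °R the value is 23.05 × 5/9 = 12.81.

12.81 mV per °R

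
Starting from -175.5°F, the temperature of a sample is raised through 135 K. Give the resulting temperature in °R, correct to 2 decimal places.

Initial temperature in Celsius: (-175.5 - 32) × 5/9 = -115.2778°C.
The 135 K change is an interval; Kelvin and Celsius degrees are the same size, so ΔC = +135°C.
Final Celsius temperature: -115.2778 + 135.0000 = 19.7222°C.
In Rankine: 19.7222 × 1.8 + 491.67 = 527.17°R.

527.17°R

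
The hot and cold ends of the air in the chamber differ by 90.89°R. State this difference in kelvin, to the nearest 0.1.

For a temperature interval the offset drops out; only the factor 5/9 applies.
90.89 × 5/9 = 50.5.

50.5 K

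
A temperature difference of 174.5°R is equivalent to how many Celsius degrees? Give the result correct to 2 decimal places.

Only the scale ratio 5/9 matters for a change in temperature.
174.5 × 5/9 = 96.94.

96.94°C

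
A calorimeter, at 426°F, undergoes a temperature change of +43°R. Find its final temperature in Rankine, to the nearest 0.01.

Initial temperature in Celsius: (426 - 32) × 5/9 = 218.8889°C.
The 43°R change is an interval, so only the factor 5/9 applies: +43 × 5/9 = +23.8889°C.
Final Celsius temperature: 218.8889 + 23.8889 = 242.7778°C.
In Rankine: 242.7778 × 1.8 + 491.67 = 928.67°R.

928.67°R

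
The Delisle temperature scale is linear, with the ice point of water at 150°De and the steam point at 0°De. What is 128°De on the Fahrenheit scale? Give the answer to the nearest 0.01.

Linear interpolation between the fixed points: C = (128 - 150) × 100 / (0 - 150) = 14.6667°C.
Then 14.6667 × 1.8 + 32 = 58.40°F.

58.40°F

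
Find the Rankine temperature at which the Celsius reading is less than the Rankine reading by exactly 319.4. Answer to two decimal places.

104.06°R

Let R be the Rankine reading. The Celsius reading is C = 5/9·R - 273.15.
Require C - R = -319.4: (-4/9)·R - 273.15 = -319.4.
R = (-319.4 + 273.15) / (-4/9) = 104.06.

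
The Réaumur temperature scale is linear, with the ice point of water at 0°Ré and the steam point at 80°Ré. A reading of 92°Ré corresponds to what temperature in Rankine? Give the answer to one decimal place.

Linear interpolation between the fixed points: C = (92 - 0) × 100 / (80 - 0) = 115.0000°C.
Then 115.0000 × 1.8 + 491.67 = 698.7°R.

698.7°R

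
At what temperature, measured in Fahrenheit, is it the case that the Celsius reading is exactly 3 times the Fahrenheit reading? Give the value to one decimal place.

Let F be the Fahrenheit reading. The Celsius reading is C = 5/9·F - 17.7778.
Require C = 3·F: 5/9·F - 17.7778 = 3·F.
(-22/9)·F = 17.7778  ⇒  F = -7.3.

-7.3°F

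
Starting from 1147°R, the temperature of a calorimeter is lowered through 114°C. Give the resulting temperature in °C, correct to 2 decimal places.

Initial temperature in Celsius: (1147 - 491.67) × 5/9 = 364.0722°C.
Final Celsius temperature: 364.0722 - 114.0000 = 250.0722°C.

250.07°C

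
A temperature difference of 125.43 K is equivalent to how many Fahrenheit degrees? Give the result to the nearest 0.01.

Only the scale ratio 1.8 matters for a change in temperature.
125.43 × 1.8 = 225.77.

225.77°F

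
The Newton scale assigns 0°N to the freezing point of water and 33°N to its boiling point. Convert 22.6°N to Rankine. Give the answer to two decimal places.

614.94°R

Linear interpolation between the fixed points: C = (22.6 - 0) × 100 / (33 - 0) = 68.4848°C.
Then 68.4848 × 1.8 + 491.67 = 614.94°R.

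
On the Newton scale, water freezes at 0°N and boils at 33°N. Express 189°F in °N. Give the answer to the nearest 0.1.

First in Celsius: (189 - 32) × 5/9 = 87.2222°C.
Linearly onto the Newton scale: 0 + (87.2222 / 100) × (33 - 0) = 28.8°N.

28.8°N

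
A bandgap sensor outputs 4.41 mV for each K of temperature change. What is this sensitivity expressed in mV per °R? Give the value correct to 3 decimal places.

The quantity depends on a temperature interval, so only the ratio of degree sizes applies; the offset between the scales is irrelevant.
A change of 1°R is a change of 5/9 K, so per °R the value is 4.41 × 5/9 = 2.450.

2.450 mV per °R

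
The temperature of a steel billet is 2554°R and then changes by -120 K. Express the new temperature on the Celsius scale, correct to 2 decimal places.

Initial temperature in Celsius: (2554 - 491.67) × 5/9 = 1145.7389°C.
The 120 K change is an interval; Kelvin and Celsius degrees are the same size, so ΔC = -120°C.
Final Celsius temperature: 1145.7389 - 120.0000 = 1025.7389°C.

1025.74°C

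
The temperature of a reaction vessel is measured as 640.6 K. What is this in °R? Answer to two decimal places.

In Celsius: 640.6 - 273.15 = 367.4500°C.
In Rankine: 367.4500 × 1.8 + 491.67 = 1153.08°R.

1153.08°R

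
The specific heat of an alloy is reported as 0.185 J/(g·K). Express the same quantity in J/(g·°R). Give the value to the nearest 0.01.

0.10 J/(g·°R)

Since only a temperature interval is involved, the additive offset between the scales drops out.
A change of 1°R is a change of 5/9 K, so per °R the value is 0.185 × 5/9 = 0.10.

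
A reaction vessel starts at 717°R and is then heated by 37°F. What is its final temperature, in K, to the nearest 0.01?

418.89 K

Initial temperature in Celsius: (717 - 491.67) × 5/9 = 125.1833°C.
The 37°F change is an interval, so only the factor 5/9 applies: +37 × 5/9 = +20.5556°C.
Final Celsius temperature: 125.1833 + 20.5556 = 145.7389°C.
In kelvin: 145.7389 + 273.15 = 418.89 K.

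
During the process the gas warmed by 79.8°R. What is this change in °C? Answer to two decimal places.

44.33°C

An interval of 1°R corresponds to 5/9°C.
79.8 × 5/9 = 44.33.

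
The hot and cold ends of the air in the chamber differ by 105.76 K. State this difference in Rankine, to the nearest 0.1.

For a temperature interval the offset drops out; only the factor 1.8 applies.
105.76 × 1.8 = 190.4.

190.4°R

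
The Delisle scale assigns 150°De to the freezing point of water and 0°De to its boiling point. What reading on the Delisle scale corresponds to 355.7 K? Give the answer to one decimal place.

First in Celsius: 355.7 - 273.15 = 82.5500°C.
Linearly onto the Delisle scale: 150 + (82.5500 / 100) × (0 - 150) = 26.2°De.

26.2°De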